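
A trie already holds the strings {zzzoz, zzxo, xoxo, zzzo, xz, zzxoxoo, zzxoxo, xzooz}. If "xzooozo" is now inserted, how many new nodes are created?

Walking "xzooozo" from the root, the first 4 characters ("xzoo") follow existing edges; "o" is the first miss.
So 7 − 4 = 3 new nodes.

3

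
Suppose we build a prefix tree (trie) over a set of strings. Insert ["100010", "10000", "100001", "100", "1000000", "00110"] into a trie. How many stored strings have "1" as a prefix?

Walk to "1"; the words in its subtree are exactly those with that prefix.
Words under "1": 100, 10000, 1000000, 100001, 100010
Count: 5

5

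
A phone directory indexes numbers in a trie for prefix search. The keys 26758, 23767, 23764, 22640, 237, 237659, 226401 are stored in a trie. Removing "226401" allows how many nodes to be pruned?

After clearing the end-marker at "226401", prune upward until reaching a node still needed by another word.
The suffix "1" (1 node) is used only by "226401"; "22640" is itself a stored word, so pruning stops there.
Nodes removed: 1

1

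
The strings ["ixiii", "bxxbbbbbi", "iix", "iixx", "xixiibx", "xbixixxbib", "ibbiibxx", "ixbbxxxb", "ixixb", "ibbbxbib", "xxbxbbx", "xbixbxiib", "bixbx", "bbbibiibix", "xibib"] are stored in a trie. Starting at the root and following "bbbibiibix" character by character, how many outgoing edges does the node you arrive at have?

The children of the "bbbibiibix" node are the distinct next characters among strings starting with "bbbibiibix".
No stored string extends past "bbbibiibix".
That node has 0 child edges.

0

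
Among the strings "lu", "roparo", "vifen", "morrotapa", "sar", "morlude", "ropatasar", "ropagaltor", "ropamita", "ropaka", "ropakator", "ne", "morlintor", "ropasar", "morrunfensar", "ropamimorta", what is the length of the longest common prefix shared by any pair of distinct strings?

Equivalently: take the maximum, over all pairs, of their longest common prefix length.
e.g. "ropaka" and "ropakator" share the prefix "ropaka" of length 6; no pair shares a longer one.
Longest shared-prefix length: 6

6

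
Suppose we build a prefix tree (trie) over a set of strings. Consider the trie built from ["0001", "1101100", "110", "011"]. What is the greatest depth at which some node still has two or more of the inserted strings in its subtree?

Equivalently: take the maximum, over all pairs, of their longest common prefix length.
e.g. "110" and "1101100" share the prefix "110" of length 3; no pair shares a longer one.
Longest shared-prefix length: 3

3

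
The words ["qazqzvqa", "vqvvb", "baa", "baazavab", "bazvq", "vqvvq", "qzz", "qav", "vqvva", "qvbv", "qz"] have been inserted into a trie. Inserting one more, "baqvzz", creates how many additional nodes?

Walking "baqvzz" from the root, the first 2 characters ("ba") follow existing edges; "q" is the first miss.
New nodes needed: |"baqvzz"| − 2 = 6 − 2 = 4.

4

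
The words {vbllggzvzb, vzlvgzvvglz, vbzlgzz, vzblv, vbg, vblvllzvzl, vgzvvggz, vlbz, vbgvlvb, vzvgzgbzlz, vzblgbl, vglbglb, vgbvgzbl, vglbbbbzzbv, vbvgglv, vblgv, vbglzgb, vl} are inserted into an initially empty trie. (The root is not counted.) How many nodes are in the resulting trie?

Trace insertions, counting only characters that open a new branch:
  "vbllggzvzb" → 10 new (v, b, l, l, g, g, z, v, z, b)
  "vzlvgzvvglz" → prefix "v" already present; 10 new (z, l, v, g, z, v, v, g, l, z)
  "vbzlgzz" → prefix "vb" already present; 5 new (z, l, g, z, z)
  "vzblv" → prefix "vz" already present; 3 new (b, l, v)
  "vbg" → prefix "vb" already present; 1 new (g)
  "vblvllzvzl" → prefix "vbl" already present; 7 new (v, l, l, z, v, z, l)
  "vgzvvggz" → prefix "v" already present; 7 new (g, z, v, v, g, g, z)
  "vlbz" → prefix "v" already present; 3 new (l, b, z)
  "vbgvlvb" → prefix "vbg" already present; 4 new (v, l, v, b)
  "vzvgzgbzlz" → prefix "vz" already present; 8 new (v, g, z, g, b, z, l, z)
  "vzblgbl" → prefix "vzbl" already present; 3 new (g, b, l)
  "vglbglb" → prefix "vg" already present; 5 new (l, b, g, l, b)
  "vgbvgzbl" → prefix "vg" already present; 6 new (b, v, g, z, b, l)
  "vglbbbbzzbv" → prefix "vglb" already present; 7 new (b, b, b, z, z, b, v)
  "vbvgglv" → prefix "vb" already present; 5 new (v, g, g, l, v)
  "vblgv" → prefix "vbl" already present; 2 new (g, v)
  "vbglzgb" → prefix "vbg" already present; 4 new (l, z, g, b)
  "vl" → prefix "vl" already present; 0 new (none)
Total nodes = 10 + 10 + 5 + 3 + 1 + 7 + 7 + 3 + 4 + 8 + 3 + 5 + 6 + 7 + 5 + 2 + 4 + 0 = 90

90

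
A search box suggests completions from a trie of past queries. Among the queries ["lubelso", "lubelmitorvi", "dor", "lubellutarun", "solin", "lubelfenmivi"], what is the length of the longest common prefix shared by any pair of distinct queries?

5

The deepest shared node is where two words last agree before diverging.
"lubelfenmivi" and "lubellutarun" agree on "lubel" (5 characters) before diverging; nothing deeper is shared.
Longest shared-prefix length: 5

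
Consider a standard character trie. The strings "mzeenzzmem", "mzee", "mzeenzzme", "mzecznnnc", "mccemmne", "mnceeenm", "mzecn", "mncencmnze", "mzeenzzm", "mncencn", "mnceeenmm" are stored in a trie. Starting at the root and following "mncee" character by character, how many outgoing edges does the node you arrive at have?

1

Follow the path "mncee" to its node, then look at its outgoing edges.
Distinct next characters after "mncee": e.
That node has 1 child edge.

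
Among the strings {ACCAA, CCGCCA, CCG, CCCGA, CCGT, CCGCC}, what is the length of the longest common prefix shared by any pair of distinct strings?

5

Equivalently: take the maximum, over all pairs, of their longest common prefix length.
e.g. "CCGCC" and "CCGCCA" share the prefix "CCGCC" of length 5; no pair shares a longer one.
Longest shared-prefix length: 5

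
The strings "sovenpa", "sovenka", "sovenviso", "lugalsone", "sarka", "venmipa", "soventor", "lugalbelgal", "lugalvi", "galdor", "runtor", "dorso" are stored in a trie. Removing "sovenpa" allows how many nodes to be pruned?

After clearing the end-marker at "sovenpa", prune upward until reaching a node still needed by another word.
The suffix "pa" (2 nodes) is used only by "sovenpa"; the node for "soven" still has the child "k", so pruning stops there.
Nodes removed: 2

2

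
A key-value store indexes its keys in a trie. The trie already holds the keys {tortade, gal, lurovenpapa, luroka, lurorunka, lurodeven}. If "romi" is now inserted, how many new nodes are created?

4

Nothing in the trie begins with "r"; the whole of "romi" is new.
4 − 0 = 4 new nodes.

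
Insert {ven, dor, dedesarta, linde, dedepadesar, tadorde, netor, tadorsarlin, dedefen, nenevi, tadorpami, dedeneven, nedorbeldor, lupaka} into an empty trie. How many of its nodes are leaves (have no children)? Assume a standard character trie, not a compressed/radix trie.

A leaf is a node with no children — equivalently, the end of a word that is not a proper prefix of any other stored word.
Those words: "dedefen", "dedeneven", "dedepadesar", "dedesarta", "dor", "linde", "lupaka", "nedorbeldor", "nenevi", "netor", "tadorde", "tadorpami", "tadorsarlin", "ven"
Leaf count: 14

14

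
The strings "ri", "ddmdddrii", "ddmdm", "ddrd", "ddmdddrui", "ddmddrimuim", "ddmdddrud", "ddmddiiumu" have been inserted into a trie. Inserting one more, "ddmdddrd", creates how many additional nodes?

1

The longest prefix of "ddmdddrd" already in the trie is "ddmdddr" (length 7).
New nodes needed: |"ddmdddrd"| − 7 = 8 − 7 = 1.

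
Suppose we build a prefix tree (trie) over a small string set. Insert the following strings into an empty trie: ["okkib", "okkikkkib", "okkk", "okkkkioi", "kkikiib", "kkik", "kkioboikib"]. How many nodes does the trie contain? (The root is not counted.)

Trie structure (* marks end of a word):
(root)
├─ k
│  └─ k
│     └─ i
│        ├─ k *
│        │  └─ i
│        │     └─ i
│        │        └─ b *
│        └─ o
│           └─ b
│              └─ o
│                 └─ i
│                    └─ k
│                       └─ i
│                          └─ b *
└─ o
   └─ k
      └─ k
         ├─ i
         │  ├─ b *
         │  └─ k
         │     └─ k
         │        └─ k
         │           └─ i
         │              └─ b *
         └─ k *
            └─ k
               └─ i
                  └─ o
                     └─ i *
Counting every labelled node above: 29.

29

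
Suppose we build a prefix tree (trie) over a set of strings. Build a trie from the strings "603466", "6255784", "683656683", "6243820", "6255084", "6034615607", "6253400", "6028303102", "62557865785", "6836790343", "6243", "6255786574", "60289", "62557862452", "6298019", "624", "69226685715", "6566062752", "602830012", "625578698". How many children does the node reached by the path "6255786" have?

3

Follow the path "6255786" to its node, then look at its outgoing edges.
Distinct next characters after "6255786": 2, 5, 9.
That node has 3 child edges.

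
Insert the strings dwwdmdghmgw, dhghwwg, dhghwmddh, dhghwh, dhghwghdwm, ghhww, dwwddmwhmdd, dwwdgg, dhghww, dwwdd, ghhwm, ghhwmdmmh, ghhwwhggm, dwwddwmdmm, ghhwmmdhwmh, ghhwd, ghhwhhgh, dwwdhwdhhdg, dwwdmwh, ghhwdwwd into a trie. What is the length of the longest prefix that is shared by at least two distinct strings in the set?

The deepest shared node is where two words last agree before diverging.
e.g. "dhghww" and "dhghwwg" share the prefix "dhghww" of length 6; no pair shares a longer one.
Longest shared-prefix length: 6

6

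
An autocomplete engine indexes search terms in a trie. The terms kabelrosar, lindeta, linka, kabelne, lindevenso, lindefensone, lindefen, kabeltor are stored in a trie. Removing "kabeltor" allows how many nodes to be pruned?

A node on "kabeltor"'s path can go only if nothing else ends at it or branches off below it.
The suffix "tor" (3 nodes) is used only by "kabeltor"; the node for "kabel" still has the child "r", so pruning stops there.
Nodes removed: 3

3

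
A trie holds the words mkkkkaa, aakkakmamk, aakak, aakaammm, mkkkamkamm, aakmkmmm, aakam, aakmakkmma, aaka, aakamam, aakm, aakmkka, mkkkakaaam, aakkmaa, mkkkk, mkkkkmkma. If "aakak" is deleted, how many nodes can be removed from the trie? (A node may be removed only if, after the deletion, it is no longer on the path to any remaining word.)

1

Walk "aakak" from the leaf back toward the root, removing each node that no remaining word uses.
The suffix "k" (1 node) is used only by "aakak"; the node for "aaka" still has the child "a", so pruning stops there.
Nodes removed: 1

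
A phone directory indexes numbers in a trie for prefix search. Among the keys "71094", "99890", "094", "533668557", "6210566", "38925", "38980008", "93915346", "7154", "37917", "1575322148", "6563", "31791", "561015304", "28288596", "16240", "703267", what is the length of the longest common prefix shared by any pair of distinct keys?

Equivalently: take the maximum, over all pairs, of their longest common prefix length.
"38925" and "38980008" agree on "389" (3 characters) before diverging; nothing deeper is shared.
Longest shared-prefix length: 3

3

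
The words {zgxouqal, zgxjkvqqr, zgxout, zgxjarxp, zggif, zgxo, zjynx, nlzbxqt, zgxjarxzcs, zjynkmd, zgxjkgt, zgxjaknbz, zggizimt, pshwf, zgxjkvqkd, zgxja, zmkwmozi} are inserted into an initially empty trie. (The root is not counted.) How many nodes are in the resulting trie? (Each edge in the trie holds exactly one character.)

63

Count nodes per top-level branch (shared prefixes stored once):
  'n'-branch (nlzbxqt): 7 nodes
  'p'-branch (pshwf): 5 nodes
  'z'-branch (zggif, zggizimt, zgxja, zgxjaknbz, zgxjarxp, zgxjarxzcs, zgxjkgt, zgxjkvqkd, zgxjkvqqr, zgxo, zgxouqal, zgxout, zjynkmd, zjynx, zmkwmozi): 51 nodes
Sum: 63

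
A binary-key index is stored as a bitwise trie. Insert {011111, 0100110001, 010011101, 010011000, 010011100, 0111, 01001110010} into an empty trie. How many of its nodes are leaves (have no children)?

4

A leaf is a node with no children — equivalently, the end of a word that is not a proper prefix of any other stored word.
Those words: "0100110001", "01001110010", "010011101", "011111"
Leaf count: 4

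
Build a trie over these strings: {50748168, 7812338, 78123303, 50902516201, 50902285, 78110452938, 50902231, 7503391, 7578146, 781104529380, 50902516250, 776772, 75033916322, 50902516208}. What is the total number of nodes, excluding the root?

Trace insertions, counting only characters that open a new branch:
  "50748168" → 8 new (5, 0, 7, 4, 8, 1, 6, 8)
  "7812338" → 7 new (7, 8, 1, 2, 3, 3, 8)
  "78123303" → prefix "781233" already present; 2 new (0, 3)
  "50902516201" → prefix "50" already present; 9 new (9, 0, 2, 5, 1, 6, 2, 0, 1)
  "50902285" → prefix "50902" already present; 3 new (2, 8, 5)
  "78110452938" → prefix "781" already present; 8 new (1, 0, 4, 5, 2, 9, 3, 8)
  "50902231" → prefix "509022" already present; 2 new (3, 1)
  "7503391" → prefix "7" already present; 6 new (5, 0, 3, 3, 9, 1)
  "7578146" → prefix "75" already present; 5 new (7, 8, 1, 4, 6)
  "781104529380" → prefix "78110452938" already present; 1 new (0)
  "50902516250" → prefix "509025162" already present; 2 new (5, 0)
  "776772" → prefix "7" already present; 5 new (7, 6, 7, 7, 2)
  "75033916322" → prefix "7503391" already present; 4 new (6, 3, 2, 2)
  "50902516208" → prefix "5090251620" already present; 1 new (8)
Total nodes = 8 + 7 + 2 + 9 + 3 + 8 + 2 + 6 + 5 + 1 + 2 + 5 + 4 + 1 = 63

63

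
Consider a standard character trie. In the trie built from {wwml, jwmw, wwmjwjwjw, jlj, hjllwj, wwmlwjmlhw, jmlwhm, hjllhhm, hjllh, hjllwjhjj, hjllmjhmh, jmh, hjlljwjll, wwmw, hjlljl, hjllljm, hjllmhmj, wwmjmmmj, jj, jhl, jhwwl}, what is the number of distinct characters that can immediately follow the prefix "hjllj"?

Walk "hjllj" from the root, arriving at one node.
Characters that immediately follow "hjllj" among the stored strings: {l, w}.
That node has 2 child edges.

2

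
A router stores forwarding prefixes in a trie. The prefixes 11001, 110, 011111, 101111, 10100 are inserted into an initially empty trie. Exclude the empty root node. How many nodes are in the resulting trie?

Trie structure (* marks end of a word):
(root)
├─ 0
│  └─ 1
│     └─ 1
│        └─ 1
│           └─ 1
│              └─ 1 *
└─ 1
   ├─ 0
   │  └─ 1
   │     ├─ 0
   │     │  └─ 0 *
   │     └─ 1
   │        └─ 1
   │           └─ 1 *
   └─ 1
      └─ 0 *
         └─ 0
            └─ 1 *
Counting every labelled node above: 18.

18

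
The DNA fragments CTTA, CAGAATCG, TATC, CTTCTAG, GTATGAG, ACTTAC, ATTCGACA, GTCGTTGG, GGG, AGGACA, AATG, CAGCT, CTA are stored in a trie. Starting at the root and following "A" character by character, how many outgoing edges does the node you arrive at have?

4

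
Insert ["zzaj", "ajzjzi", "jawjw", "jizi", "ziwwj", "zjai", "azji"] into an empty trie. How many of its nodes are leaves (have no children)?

7

Leaves are exactly the stored words that no other stored word extends.
Those words: "ajzjzi", "azji", "jawjw", "jizi", "ziwwj", "zjai", "zzaj"
Leaf count: 7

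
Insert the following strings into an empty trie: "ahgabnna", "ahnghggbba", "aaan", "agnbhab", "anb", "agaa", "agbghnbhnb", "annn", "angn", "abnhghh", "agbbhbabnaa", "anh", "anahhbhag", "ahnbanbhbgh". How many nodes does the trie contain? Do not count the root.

Trace insertions, counting only characters that open a new branch:
  "ahgabnna" → 8 new (a, h, g, a, b, n, n, a)
  "ahnghggbba" → prefix "ah" already present; 8 new (n, g, h, g, g, b, b, a)
  "aaan" → prefix "a" already present; 3 new (a, a, n)
  "agnbhab" → prefix "a" already present; 6 new (g, n, b, h, a, b)
  "anb" → prefix "a" already present; 2 new (n, b)
  "agaa" → prefix "ag" already present; 2 new (a, a)
  "agbghnbhnb" → prefix "ag" already present; 8 new (b, g, h, n, b, h, n, b)
  "annn" → prefix "an" already present; 2 new (n, n)
  "angn" → prefix "an" already present; 2 new (g, n)
  "abnhghh" → prefix "a" already present; 6 new (b, n, h, g, h, h)
  "agbbhbabnaa" → prefix "agb" already present; 8 new (b, h, b, a, b, n, a, a)
  "anh" → prefix "an" already present; 1 new (h)
  "anahhbhag" → prefix "an" already present; 7 new (a, h, h, b, h, a, g)
  "ahnbanbhbgh" → prefix "ahn" already present; 8 new (b, a, n, b, h, b, g, h)
Total nodes = 8 + 8 + 3 + 6 + 2 + 2 + 8 + 2 + 2 + 6 + 8 + 1 + 7 + 8 = 71

71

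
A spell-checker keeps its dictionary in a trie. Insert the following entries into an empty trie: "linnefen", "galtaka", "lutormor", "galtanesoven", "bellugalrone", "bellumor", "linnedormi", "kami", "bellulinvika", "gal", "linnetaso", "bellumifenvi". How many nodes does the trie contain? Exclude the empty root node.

70

Insert word by word; a character creates a node only if that edge doesn't already exist:
  "linnefen" → 8 new (l, i, n, n, e, f, e, n)
  "galtaka" → 7 new (g, a, l, t, a, k, a)
  "lutormor" → prefix "l" already present; 7 new (u, t, o, r, m, o, r)
  "galtanesoven" → prefix "galta" already present; 7 new (n, e, s, o, v, e, n)
  "bellugalrone" → 12 new (b, e, l, l, u, g, a, l, r, o, n, e)
  "bellumor" → prefix "bellu" already present; 3 new (m, o, r)
  "linnedormi" → prefix "linne" already present; 5 new (d, o, r, m, i)
  "kami" → 4 new (k, a, m, i)
  "bellulinvika" → prefix "bellu" already present; 7 new (l, i, n, v, i, k, a)
  "gal" → prefix "gal" already present; 0 new (none)
  "linnetaso" → prefix "linne" already present; 4 new (t, a, s, o)
  "bellumifenvi" → prefix "bellum" already present; 6 new (i, f, e, n, v, i)
Total nodes = 8 + 7 + 7 + 7 + 12 + 3 + 5 + 4 + 7 + 0 + 4 + 6 = 70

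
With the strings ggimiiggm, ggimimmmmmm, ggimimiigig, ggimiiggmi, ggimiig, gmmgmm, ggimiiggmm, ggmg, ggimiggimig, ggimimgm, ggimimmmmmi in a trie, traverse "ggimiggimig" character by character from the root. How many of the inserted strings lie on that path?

1

Walk "ggimiggimig" from the root; an end-of-word marker is hit whenever a stored word is a prefix of "ggimiggimig".
Prefixes of the query that are stored words: "ggimiggimig"
Count: 1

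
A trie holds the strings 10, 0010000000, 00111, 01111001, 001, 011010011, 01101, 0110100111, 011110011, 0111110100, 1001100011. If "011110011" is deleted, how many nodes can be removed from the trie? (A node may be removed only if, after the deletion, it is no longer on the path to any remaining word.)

After clearing the end-marker at "011110011", prune upward until reaching a node still needed by another word.
The suffix "1" (1 node) is used only by "011110011"; "01111001" is itself a stored word, so pruning stops there.
Nodes removed: 1

1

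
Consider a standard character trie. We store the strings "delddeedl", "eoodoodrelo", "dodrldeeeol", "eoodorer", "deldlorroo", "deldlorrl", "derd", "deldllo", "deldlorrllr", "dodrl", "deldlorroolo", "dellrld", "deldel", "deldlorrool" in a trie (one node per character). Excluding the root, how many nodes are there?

54

For each word, the new-node count is its length minus the longest prefix already in the trie:
  "delddeedl" → 9 new (d, e, l, d, d, e, e, d, l)
  "eoodoodrelo" → 11 new (e, o, o, d, o, o, d, r, e, l, o)
  "dodrldeeeol" → prefix "d" already present; 10 new (o, d, r, l, d, e, e, e, o, l)
  "eoodorer" → prefix "eoodo" already present; 3 new (r, e, r)
  "deldlorroo" → prefix "deld" already present; 6 new (l, o, r, r, o, o)
  "deldlorrl" → prefix "deldlorr" already present; 1 new (l)
  "derd" → prefix "de" already present; 2 new (r, d)
  "deldllo" → prefix "deldl" already present; 2 new (l, o)
  "deldlorrllr" → prefix "deldlorrl" already present; 2 new (l, r)
  "dodrl" → prefix "dodrl" already present; 0 new (none)
  "deldlorroolo" → prefix "deldlorroo" already present; 2 new (l, o)
  "dellrld" → prefix "del" already present; 4 new (l, r, l, d)
  "deldel" → prefix "deld" already present; 2 new (e, l)
  "deldlorrool" → prefix "deldlorrool" already present; 0 new (none)
Total nodes = 9 + 11 + 10 + 3 + 6 + 1 + 2 + 2 + 2 + 0 + 2 + 4 + 2 + 0 = 54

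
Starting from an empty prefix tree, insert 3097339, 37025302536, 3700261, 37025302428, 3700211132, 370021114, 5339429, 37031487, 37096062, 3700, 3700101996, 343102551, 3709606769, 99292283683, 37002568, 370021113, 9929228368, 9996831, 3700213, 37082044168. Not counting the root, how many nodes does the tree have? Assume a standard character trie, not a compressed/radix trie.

92

Trace insertions, counting only characters that open a new branch:
  "3097339" → 7 new (3, 0, 9, 7, 3, 3, 9)
  "37025302536" → prefix "3" already present; 10 new (7, 0, 2, 5, 3, 0, 2, 5, 3, 6)
  "3700261" → prefix "370" already present; 4 new (0, 2, 6, 1)
  "37025302428" → prefix "37025302" already present; 3 new (4, 2, 8)
  "3700211132" → prefix "37002" already present; 5 new (1, 1, 1, 3, 2)
  "370021114" → prefix "37002111" already present; 1 new (4)
  "5339429" → 7 new (5, 3, 3, 9, 4, 2, 9)
  "37031487" → prefix "370" already present; 5 new (3, 1, 4, 8, 7)
  "37096062" → prefix "370" already present; 5 new (9, 6, 0, 6, 2)
  "3700" → prefix "3700" already present; 0 new (none)
  "3700101996" → prefix "3700" already present; 6 new (1, 0, 1, 9, 9, 6)
  "343102551" → prefix "3" already present; 8 new (4, 3, 1, 0, 2, 5, 5, 1)
  "3709606769" → prefix "3709606" already present; 3 new (7, 6, 9)
  "99292283683" → 11 new (9, 9, 2, 9, 2, 2, 8, 3, 6, 8, 3)
  "37002568" → prefix "37002" already present; 3 new (5, 6, 8)
  "370021113" → prefix "370021113" already present; 0 new (none)
  "9929228368" → prefix "9929228368" already present; 0 new (none)
  "9996831" → prefix "99" already present; 5 new (9, 6, 8, 3, 1)
  "3700213" → prefix "370021" already present; 1 new (3)
  "37082044168" → prefix "370" already present; 8 new (8, 2, 0, 4, 4, 1, 6, 8)
Total nodes = 7 + 10 + 4 + 3 + 5 + 1 + 7 + 5 + 5 + 0 + 6 + 8 + 3 + 11 + 3 + 0 + 0 + 5 + 1 + 8 = 92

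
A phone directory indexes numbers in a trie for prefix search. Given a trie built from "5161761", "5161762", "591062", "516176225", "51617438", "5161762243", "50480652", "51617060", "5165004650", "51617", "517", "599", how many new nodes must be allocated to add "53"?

1

Walking "53" from the root, the first 1 characters ("5") follow existing edges; "3" is the first miss.
So 2 − 1 = 1 new nodes.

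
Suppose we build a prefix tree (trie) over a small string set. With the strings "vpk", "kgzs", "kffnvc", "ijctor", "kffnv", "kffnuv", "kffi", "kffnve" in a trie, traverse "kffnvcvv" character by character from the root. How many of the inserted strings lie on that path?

2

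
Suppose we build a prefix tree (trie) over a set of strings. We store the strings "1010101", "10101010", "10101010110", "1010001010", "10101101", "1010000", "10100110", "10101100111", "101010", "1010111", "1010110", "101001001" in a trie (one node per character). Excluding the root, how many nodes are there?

32

Trie structure (* marks end of a word):
(root)
└─ 1
   └─ 0
      └─ 1
         └─ 0
            ├─ 0
            │  ├─ 0
            │  │  ├─ 0 *
            │  │  └─ 1
            │  │     └─ 0
            │  │        └─ 1
            │  │           └─ 0 *
            │  └─ 1
            │     ├─ 0
            │     │  └─ 0
            │     │     └─ 1 *
            │     └─ 1
            │        └─ 0 *
            └─ 1
               ├─ 0 *
               │  └─ 1 *
               │     └─ 0 *
               │        └─ 1
               │           └─ 1
               │              └─ 0 *
               └─ 1
                  ├─ 0 *
                  │  ├─ 0
                  │  │  └─ 1
                  │  │     └─ 1
                  │  │        └─ 1 *
                  │  └─ 1 *
                  └─ 1 *
Counting every labelled node above: 32.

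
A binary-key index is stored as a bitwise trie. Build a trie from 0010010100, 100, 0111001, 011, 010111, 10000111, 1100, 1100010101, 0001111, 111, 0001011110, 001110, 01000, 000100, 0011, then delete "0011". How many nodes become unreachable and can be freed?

0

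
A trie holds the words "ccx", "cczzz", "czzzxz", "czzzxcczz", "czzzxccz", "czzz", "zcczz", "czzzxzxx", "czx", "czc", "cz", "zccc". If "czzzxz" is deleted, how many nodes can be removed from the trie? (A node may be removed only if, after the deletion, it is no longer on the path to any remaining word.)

Walk "czzzxz" from the leaf back toward the root, removing each node that no remaining word uses.
Every node on "czzzxz" is still needed (e.g. by "czzzxzxx"), so nothing is freed.
Nodes removed: 0

0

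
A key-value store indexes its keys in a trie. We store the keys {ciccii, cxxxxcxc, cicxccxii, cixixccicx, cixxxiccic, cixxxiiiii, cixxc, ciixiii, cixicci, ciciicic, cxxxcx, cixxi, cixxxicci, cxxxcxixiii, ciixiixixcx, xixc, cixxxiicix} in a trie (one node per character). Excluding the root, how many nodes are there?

72

For each word, the new-node count is its length minus the longest prefix already in the trie:
  "ciccii" → 6 new (c, i, c, c, i, i)
  "cxxxxcxc" → prefix "c" already present; 7 new (x, x, x, x, c, x, c)
  "cicxccxii" → prefix "cic" already present; 6 new (x, c, c, x, i, i)
  "cixixccicx" → prefix "ci" already present; 8 new (x, i, x, c, c, i, c, x)
  "cixxxiccic" → prefix "cix" already present; 7 new (x, x, i, c, c, i, c)
  "cixxxiiiii" → prefix "cixxxi" already present; 4 new (i, i, i, i)
  "cixxc" → prefix "cixx" already present; 1 new (c)
  "ciixiii" → prefix "ci" already present; 5 new (i, x, i, i, i)
  "cixicci" → prefix "cixi" already present; 3 new (c, c, i)
  "ciciicic" → prefix "cic" already present; 5 new (i, i, c, i, c)
  "cxxxcx" → prefix "cxxx" already present; 2 new (c, x)
  "cixxi" → prefix "cixx" already present; 1 new (i)
  "cixxxicci" → prefix "cixxxicci" already present; 0 new (none)
  "cxxxcxixiii" → prefix "cxxxcx" already present; 5 new (i, x, i, i, i)
  "ciixiixixcx" → prefix "ciixii" already present; 5 new (x, i, x, c, x)
  "xixc" → 4 new (x, i, x, c)
  "cixxxiicix" → prefix "cixxxii" already present; 3 new (c, i, x)
Total nodes = 6 + 7 + 6 + 8 + 7 + 4 + 1 + 5 + 3 + 5 + 2 + 1 + 0 + 5 + 5 + 4 + 3 = 72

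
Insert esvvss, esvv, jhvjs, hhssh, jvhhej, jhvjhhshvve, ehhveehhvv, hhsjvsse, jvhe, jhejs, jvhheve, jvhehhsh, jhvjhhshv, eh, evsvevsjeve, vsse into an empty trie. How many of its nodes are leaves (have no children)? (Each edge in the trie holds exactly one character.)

12

Leaves are exactly the stored words that no other stored word extends.
Those words: "ehhveehhvv", "esvvss", "evsvevsjeve", "hhsjvsse", "hhssh", "jhejs", "jhvjhhshvve", "jhvjs", "jvhehhsh", "jvhhej", "jvhheve", "vsse"
Leaf count: 12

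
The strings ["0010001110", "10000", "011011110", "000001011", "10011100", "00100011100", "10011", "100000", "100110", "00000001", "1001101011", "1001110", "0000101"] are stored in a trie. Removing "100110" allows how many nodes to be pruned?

0

After clearing the end-marker at "100110", prune upward until reaching a node still needed by another word.
Every node on "100110" is still needed (e.g. by "1001101011"), so nothing is freed.
Nodes removed: 0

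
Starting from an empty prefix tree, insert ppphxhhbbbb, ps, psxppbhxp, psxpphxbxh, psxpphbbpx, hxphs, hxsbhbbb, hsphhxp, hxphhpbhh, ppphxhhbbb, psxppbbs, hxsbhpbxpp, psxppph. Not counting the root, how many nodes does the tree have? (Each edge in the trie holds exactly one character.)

59

Insert word by word; a character creates a node only if that edge doesn't already exist:
  "ppphxhhbbbb" → 11 new (p, p, p, h, x, h, h, b, b, b, b)
  "ps" → prefix "p" already present; 1 new (s)
  "psxppbhxp" → prefix "ps" already present; 7 new (x, p, p, b, h, x, p)
  "psxpphxbxh" → prefix "psxpp" already present; 5 new (h, x, b, x, h)
  "psxpphbbpx" → prefix "psxpph" already present; 4 new (b, b, p, x)
  "hxphs" → 5 new (h, x, p, h, s)
  "hxsbhbbb" → prefix "hx" already present; 6 new (s, b, h, b, b, b)
  "hsphhxp" → prefix "h" already present; 6 new (s, p, h, h, x, p)
  "hxphhpbhh" → prefix "hxph" already present; 5 new (h, p, b, h, h)
  "ppphxhhbbb" → prefix "ppphxhhbbb" already present; 0 new (none)
  "psxppbbs" → prefix "psxppb" already present; 2 new (b, s)
  "hxsbhpbxpp" → prefix "hxsbh" already present; 5 new (p, b, x, p, p)
  "psxppph" → prefix "psxpp" already present; 2 new (p, h)
Total nodes = 11 + 1 + 7 + 5 + 4 + 5 + 6 + 6 + 5 + 0 + 2 + 5 + 2 = 59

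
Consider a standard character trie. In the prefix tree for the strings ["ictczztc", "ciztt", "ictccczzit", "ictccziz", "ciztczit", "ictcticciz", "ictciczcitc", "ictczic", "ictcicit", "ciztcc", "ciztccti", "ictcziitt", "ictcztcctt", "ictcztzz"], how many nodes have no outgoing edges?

Leaves are exactly the stored words that no other stored word extends.
Those words: "ciztccti", "ciztczit", "ciztt", "ictccczzit", "ictccziz", "ictcicit", "ictciczcitc", "ictcticciz", "ictczic", "ictcziitt", "ictcztcctt", "ictcztzz", "ictczztc"
Leaf count: 13

13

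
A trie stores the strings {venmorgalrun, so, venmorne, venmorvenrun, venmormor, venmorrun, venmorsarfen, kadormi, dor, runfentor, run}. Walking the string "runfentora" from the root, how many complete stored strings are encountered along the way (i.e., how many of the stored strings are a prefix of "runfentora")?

Traverse "runfentora" character by character; count nodes along the way that are marked as word ends.
Prefixes of the query that are stored words: "run", "runfentor"
Count: 2

2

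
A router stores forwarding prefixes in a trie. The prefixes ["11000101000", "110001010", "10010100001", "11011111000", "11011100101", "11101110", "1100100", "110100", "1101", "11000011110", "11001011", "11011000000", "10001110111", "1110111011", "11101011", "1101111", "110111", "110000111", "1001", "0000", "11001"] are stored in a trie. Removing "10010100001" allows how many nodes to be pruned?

Walk "10010100001" from the leaf back toward the root, removing each node that no remaining word uses.
The suffix "0100001" (7 nodes) is used only by "10010100001"; "1001" is itself a stored word, so pruning stops there.
Nodes removed: 7

7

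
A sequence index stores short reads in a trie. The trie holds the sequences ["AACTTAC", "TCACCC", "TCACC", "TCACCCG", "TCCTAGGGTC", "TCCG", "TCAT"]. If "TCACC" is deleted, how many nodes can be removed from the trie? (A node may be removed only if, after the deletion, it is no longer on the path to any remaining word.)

0

A node on "TCACC"'s path can go only if nothing else ends at it or branches off below it.
Every node on "TCACC" is still needed (e.g. by "TCACCC"), so nothing is freed.
Nodes removed: 0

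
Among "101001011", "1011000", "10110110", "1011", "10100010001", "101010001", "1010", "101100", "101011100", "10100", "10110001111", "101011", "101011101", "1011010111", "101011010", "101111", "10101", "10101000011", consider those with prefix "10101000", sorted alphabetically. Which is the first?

10101000011

Words with prefix "10101000", in lexicographic order: "10101000011", "101010001"
The 1st is 10101000011.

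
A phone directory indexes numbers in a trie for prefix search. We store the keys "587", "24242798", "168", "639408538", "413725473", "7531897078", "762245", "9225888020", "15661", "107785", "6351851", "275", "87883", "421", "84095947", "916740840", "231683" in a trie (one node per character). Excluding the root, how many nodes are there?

Insert word by word; a character creates a node only if that edge doesn't already exist:
  "587" → 3 new (5, 8, 7)
  "24242798" → 8 new (2, 4, 2, 4, 2, 7, 9, 8)
  "168" → 3 new (1, 6, 8)
  "639408538" → 9 new (6, 3, 9, 4, 0, 8, 5, 3, 8)
  "413725473" → 9 new (4, 1, 3, 7, 2, 5, 4, 7, 3)
  "7531897078" → 10 new (7, 5, 3, 1, 8, 9, 7, 0, 7, 8)
  "762245" → prefix "7" already present; 5 new (6, 2, 2, 4, 5)
  "9225888020" → 10 new (9, 2, 2, 5, 8, 8, 8, 0, 2, 0)
  "15661" → prefix "1" already present; 4 new (5, 6, 6, 1)
  "107785" → prefix "1" already present; 5 new (0, 7, 7, 8, 5)
  "6351851" → prefix "63" already present; 5 new (5, 1, 8, 5, 1)
  "275" → prefix "2" already present; 2 new (7, 5)
  "87883" → 5 new (8, 7, 8, 8, 3)
  "421" → prefix "4" already present; 2 new (2, 1)
  "84095947" → prefix "8" already present; 7 new (4, 0, 9, 5, 9, 4, 7)
  "916740840" → prefix "9" already present; 8 new (1, 6, 7, 4, 0, 8, 4, 0)
  "231683" → prefix "2" already present; 5 new (3, 1, 6, 8, 3)
Total nodes = 3 + 8 + 3 + 9 + 9 + 10 + 5 + 10 + 4 + 5 + 5 + 2 + 5 + 2 + 7 + 8 + 5 = 100

100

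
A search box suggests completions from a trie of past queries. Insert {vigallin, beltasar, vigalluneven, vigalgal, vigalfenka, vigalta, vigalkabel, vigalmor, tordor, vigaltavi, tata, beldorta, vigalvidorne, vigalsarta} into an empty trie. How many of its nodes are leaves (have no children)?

13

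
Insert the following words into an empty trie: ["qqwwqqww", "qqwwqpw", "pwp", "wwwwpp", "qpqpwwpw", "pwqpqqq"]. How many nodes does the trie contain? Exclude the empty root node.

31

Insert word by word; a character creates a node only if that edge doesn't already exist:
  "qqwwqqww" → 8 new (q, q, w, w, q, q, w, w)
  "qqwwqpw" → prefix "qqwwq" already present; 2 new (p, w)
  "pwp" → 3 new (p, w, p)
  "wwwwpp" → 6 new (w, w, w, w, p, p)
  "qpqpwwpw" → prefix "q" already present; 7 new (p, q, p, w, w, p, w)
  "pwqpqqq" → prefix "pw" already present; 5 new (q, p, q, q, q)
Total nodes = 8 + 2 + 3 + 6 + 7 + 5 = 31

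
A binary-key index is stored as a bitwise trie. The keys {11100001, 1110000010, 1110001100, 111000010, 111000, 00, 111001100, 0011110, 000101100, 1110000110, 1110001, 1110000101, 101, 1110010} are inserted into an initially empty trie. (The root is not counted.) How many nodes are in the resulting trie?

For each word, the new-node count is its length minus the longest prefix already in the trie:
  "11100001" → 8 new (1, 1, 1, 0, 0, 0, 0, 1)
  "1110000010" → prefix "1110000" already present; 3 new (0, 1, 0)
  "1110001100" → prefix "111000" already present; 4 new (1, 1, 0, 0)
  "111000010" → prefix "11100001" already present; 1 new (0)
  "111000" → prefix "111000" already present; 0 new (none)
  "00" → 2 new (0, 0)
  "111001100" → prefix "11100" already present; 4 new (1, 1, 0, 0)
  "0011110" → prefix "00" already present; 5 new (1, 1, 1, 1, 0)
  "000101100" → prefix "00" already present; 7 new (0, 1, 0, 1, 1, 0, 0)
  "1110000110" → prefix "11100001" already present; 2 new (1, 0)
  "1110001" → prefix "1110001" already present; 0 new (none)
  "1110000101" → prefix "111000010" already present; 1 new (1)
  "101" → prefix "1" already present; 2 new (0, 1)
  "1110010" → prefix "111001" already present; 1 new (0)
Total nodes = 8 + 3 + 4 + 1 + 0 + 2 + 4 + 5 + 7 + 2 + 0 + 1 + 2 + 1 = 40

40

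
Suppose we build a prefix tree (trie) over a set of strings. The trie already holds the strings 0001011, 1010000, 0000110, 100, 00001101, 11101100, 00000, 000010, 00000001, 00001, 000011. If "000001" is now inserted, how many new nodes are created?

The longest prefix of "000001" already in the trie is "00000" (length 5).
New nodes needed: |"000001"| − 5 = 6 − 5 = 1.

1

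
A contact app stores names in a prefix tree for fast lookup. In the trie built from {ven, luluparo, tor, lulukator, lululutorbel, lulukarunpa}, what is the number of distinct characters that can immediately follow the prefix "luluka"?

Follow the path "luluka" to its node, then look at its outgoing edges.
Characters that immediately follow "luluka" among the stored strings: {r, t}.
That node has 2 child edges.

2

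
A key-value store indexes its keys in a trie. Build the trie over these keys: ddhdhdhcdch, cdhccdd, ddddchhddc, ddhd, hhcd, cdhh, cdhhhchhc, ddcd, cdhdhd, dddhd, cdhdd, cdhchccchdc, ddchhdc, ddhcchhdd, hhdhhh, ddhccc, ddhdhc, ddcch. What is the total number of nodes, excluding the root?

69

Count nodes per top-level branch (shared prefixes stored once):
  'c'-branch (cdhccdd, cdhchccchdc, cdhdd, cdhdhd, cdhh, cdhhhchhc): 24 nodes
  'd'-branch (ddcch, ddcd, ddchhdc, ddddchhddc, dddhd, ddhccc, ddhcchhdd, ddhd, ddhdhc, ddhdhdhcdch): 37 nodes
  'h'-branch (hhcd, hhdhhh): 8 nodes
Sum: 69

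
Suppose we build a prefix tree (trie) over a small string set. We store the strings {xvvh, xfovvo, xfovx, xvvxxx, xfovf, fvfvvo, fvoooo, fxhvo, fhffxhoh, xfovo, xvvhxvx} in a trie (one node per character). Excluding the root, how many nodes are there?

Trie structure (* marks end of a word):
(root)
├─ f
│  ├─ h
│  │  └─ f
│  │     └─ f
│  │        └─ x
│  │           └─ h
│  │              └─ o
│  │                 └─ h *
│  ├─ v
│  │  ├─ f
│  │  │  └─ v
│  │  │     └─ v
│  │  │        └─ o *
│  │  └─ o
│  │     └─ o
│  │        └─ o
│  │           └─ o *
│  └─ x
│     └─ h
│        └─ v
│           └─ o *
└─ x
   ├─ f
   │  └─ o
   │     └─ v
   │        ├─ f *
   │        ├─ o *
   │        ├─ v
   │        │  └─ o *
   │        └─ x *
   └─ v
      └─ v
         ├─ h *
         │  └─ x
         │     └─ v
         │        └─ x *
         └─ x
            └─ x
               └─ x *
Counting every labelled node above: 39.

39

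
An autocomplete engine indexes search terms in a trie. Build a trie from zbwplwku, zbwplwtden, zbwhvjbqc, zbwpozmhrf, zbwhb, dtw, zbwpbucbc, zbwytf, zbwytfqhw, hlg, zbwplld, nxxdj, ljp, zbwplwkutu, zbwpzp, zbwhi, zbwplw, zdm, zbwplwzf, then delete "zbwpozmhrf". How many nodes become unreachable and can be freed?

Walk "zbwpozmhrf" from the leaf back toward the root, removing each node that no remaining word uses.
The suffix "ozmhrf" (6 nodes) is used only by "zbwpozmhrf"; the node for "zbwp" still has the child "l", so pruning stops there.
Nodes removed: 6

6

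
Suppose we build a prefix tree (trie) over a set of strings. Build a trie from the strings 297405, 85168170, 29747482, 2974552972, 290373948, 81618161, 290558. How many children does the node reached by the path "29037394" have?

Follow the path "29037394" to its node, then look at its outgoing edges.
Distinct next characters after "29037394": 8.
That node has 1 child edge.

1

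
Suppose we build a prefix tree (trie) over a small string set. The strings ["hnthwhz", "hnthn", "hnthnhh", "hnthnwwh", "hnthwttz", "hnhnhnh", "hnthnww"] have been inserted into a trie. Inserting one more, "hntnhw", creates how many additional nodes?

3

"hnt" is already a path in the trie; the remaining "nhw" must be added.
New nodes needed: |"hntnhw"| − 3 = 6 − 3 = 3.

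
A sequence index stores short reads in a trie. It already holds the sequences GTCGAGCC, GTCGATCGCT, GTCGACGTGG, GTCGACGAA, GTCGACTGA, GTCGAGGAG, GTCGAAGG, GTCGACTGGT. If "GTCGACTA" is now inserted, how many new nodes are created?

"GTCGACT" is already a path in the trie; the remaining "A" must be added.
New nodes needed: |"GTCGACTA"| − 7 = 8 − 7 = 1.

1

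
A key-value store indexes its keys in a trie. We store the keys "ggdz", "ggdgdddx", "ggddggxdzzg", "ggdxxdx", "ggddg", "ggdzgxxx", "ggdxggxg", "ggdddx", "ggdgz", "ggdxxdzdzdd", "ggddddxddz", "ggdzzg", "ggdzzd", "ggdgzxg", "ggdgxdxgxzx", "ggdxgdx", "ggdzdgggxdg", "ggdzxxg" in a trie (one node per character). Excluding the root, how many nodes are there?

66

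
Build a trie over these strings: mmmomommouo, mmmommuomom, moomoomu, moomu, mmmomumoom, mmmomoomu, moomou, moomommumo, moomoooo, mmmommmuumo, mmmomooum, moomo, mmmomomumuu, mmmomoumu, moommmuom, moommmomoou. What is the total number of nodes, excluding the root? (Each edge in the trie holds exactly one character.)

65

Count nodes per top-level branch (shared prefixes stored once):
  'm'-branch (mmmommmuumo, mmmommuomom, mmmomommouo, mmmomomumuu, mmmomoomu, mmmomooum, mmmomoumu, mmmomumoom, moommmomoou, moommmuom, moomo, moomommumo, moomoomu, moomoooo, moomou, moomu): 65 nodes
Sum: 65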